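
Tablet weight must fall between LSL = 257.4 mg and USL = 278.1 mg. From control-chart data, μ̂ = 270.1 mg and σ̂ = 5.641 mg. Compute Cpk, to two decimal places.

Cpu = (USL − μ̂) / (3σ̂) = (278.1 − 270.1) / (3 × 5.641) = 0.4727; Cpl = (μ̂ − LSL) / (3σ̂) = (270.1 − 257.4) / (3 × 5.641) = 0.7505; Cpk = min(Cpu, Cpl) = 0.4727

0.47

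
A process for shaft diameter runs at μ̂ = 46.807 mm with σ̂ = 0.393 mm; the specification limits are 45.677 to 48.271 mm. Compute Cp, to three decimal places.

Cp = (USL − LSL) / (6σ̂) = (48.271 − 45.677) / (6 × 0.393) = 2.5940 / 2.3580 = 1.1001

1.100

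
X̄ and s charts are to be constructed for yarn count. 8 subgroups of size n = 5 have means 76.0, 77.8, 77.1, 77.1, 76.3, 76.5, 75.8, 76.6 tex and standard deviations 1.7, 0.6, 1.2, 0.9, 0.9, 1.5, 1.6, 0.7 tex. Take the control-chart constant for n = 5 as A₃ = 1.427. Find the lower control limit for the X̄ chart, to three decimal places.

X̄̄ = (76.0 + 77.8 + 77.1 + 77.1 + 76.3 + 76.5 + 75.8 + 76.6) / 8 = 76.6500
s̄ = (1.7 + 0.6 + 1.2 + 0.9 + 0.9 + 1.5 + 1.6 + 0.7) / 8 = 1.1375
LCL = X̄̄ − A₃·s̄ = 76.6500 − 1.427 × 1.1375 = 75.0268

75.027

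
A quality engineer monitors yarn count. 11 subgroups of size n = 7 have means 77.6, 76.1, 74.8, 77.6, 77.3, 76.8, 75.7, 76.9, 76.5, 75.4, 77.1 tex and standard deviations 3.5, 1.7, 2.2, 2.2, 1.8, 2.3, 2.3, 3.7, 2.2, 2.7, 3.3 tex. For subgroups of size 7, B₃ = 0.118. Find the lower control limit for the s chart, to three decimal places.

0.299

s̄ = (3.5 + 1.7 + 2.2 + 2.2 + 1.8 + 2.3 + 2.3 + 3.7 + 2.2 + 2.7 + 3.3) / 11 = 2.5364
LCL_s = B₃·s̄ = 0.118 × 2.5364 = 0.2993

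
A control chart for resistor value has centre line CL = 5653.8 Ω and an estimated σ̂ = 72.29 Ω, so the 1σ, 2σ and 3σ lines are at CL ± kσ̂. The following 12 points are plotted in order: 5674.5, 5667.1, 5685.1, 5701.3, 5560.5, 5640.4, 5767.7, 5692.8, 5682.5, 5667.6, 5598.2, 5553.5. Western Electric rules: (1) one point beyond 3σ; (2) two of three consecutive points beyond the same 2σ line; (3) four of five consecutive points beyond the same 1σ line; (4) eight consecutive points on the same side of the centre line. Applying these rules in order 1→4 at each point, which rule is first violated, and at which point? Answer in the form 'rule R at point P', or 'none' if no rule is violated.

none

Zone of each point (C = within 1σ̂, B = 1σ̂–2σ̂, A = 2σ̂–3σ̂, * = beyond 3σ̂; sign = side of CL): 1:+C, 2:+C, 3:+C, 4:+C, 5:-B, 6:-C, 7:+B, 8:+C, 9:+C, 10:+C, 11:-C, 12:-B
No rule fires across all 12 points.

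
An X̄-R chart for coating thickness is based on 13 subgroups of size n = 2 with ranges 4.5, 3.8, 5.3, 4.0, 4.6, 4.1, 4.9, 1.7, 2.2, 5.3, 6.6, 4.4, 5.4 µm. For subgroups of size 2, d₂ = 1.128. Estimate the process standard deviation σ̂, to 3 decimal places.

3.873

R̄ = (4.5 + 3.8 + 5.3 + 4.0 + 4.6 + 4.1 + 4.9 + 1.7 + 2.2 + 5.3 + 6.6 + 4.4 + 5.4) / 13 = 4.3692
σ̂ = R̄ / d₂ = 4.3692 / 1.128 = 3.8734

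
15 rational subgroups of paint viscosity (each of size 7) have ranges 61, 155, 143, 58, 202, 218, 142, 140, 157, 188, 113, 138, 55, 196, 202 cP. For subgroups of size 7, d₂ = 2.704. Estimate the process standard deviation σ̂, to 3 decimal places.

53.452

R̄ = (61 + 155 + 143 + 58 + 202 + 218 + 142 + 140 + 157 + 188 + 113 + 138 + 55 + 196 + 202) / 15 = 144.5333
σ̂ = R̄ / d₂ = 144.5333 / 2.704 = 53.4517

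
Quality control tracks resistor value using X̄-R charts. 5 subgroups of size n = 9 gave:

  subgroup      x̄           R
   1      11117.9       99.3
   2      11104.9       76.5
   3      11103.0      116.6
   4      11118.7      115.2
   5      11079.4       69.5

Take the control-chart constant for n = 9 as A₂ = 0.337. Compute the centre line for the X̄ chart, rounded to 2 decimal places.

X̄̄ = (11117.9 + 11104.9 + 11103.0 + 11118.7 + 11079.4) / 5 = 55523.9000 / 5 = 11104.7800
CL = X̄̄ = 11104.7800

11104.78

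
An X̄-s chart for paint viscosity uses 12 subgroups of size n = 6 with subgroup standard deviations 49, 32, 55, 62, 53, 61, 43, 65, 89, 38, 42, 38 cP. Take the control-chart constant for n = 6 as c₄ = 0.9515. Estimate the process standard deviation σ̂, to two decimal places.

s̄ = (49 + 32 + 55 + 62 + 53 + 61 + 43 + 65 + 89 + 38 + 42 + 38) / 12 = 52.2500
σ̂ = s̄ / c₄ = 52.2500 / 0.9515 = 54.9133

54.91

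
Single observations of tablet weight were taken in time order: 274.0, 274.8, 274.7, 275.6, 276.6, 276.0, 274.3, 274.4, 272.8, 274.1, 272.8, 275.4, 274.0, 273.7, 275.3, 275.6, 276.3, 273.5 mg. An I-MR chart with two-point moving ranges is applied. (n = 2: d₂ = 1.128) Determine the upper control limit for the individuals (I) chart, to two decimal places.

277.65

X̄ = (274.0 + 274.8 + 274.7 + 275.6 + 276.6 + 276.0 + 274.3 + 274.4 + 272.8 + 274.1 + 272.8 + 275.4 + 274.0 + 273.7 + 275.3 + 275.6 + 276.3 + 273.5) / 18 = 274.6611
Moving ranges: 0.8, 0.1, 0.9, 1.0, 0.6, 1.7, 0.1, 1.6, 1.3, 1.3, 2.6, 1.4, 0.3, 1.6, 0.3, 0.7, 2.8; M̄R̄ = 19.1000 / 17 = 1.1235
UCL = X̄ + 3·M̄R̄/d₂ = 274.6611 + 3 × 1.1235 / 1.128 = 277.6492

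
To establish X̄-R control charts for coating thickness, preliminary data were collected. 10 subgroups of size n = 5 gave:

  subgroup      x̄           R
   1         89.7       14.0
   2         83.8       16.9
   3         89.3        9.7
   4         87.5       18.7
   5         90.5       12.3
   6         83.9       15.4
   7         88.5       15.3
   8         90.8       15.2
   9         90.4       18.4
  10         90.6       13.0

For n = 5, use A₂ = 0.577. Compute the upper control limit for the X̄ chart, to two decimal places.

X̄̄ = (89.7 + 83.8 + 89.3 + 87.5 + 90.5 + 83.9 + 88.5 + 90.8 + 90.4 + 90.6) / 10 = 885.0000 / 10 = 88.5000
R̄ = (14.0 + 16.9 + 9.7 + 18.7 + 12.3 + 15.4 + 15.3 + 15.2 + 18.4 + 13.0) / 10 = 148.9000 / 10 = 14.8900
UCL = X̄̄ + A₂·R̄ = 88.5000 + 0.577 × 14.8900 = 97.0915

97.09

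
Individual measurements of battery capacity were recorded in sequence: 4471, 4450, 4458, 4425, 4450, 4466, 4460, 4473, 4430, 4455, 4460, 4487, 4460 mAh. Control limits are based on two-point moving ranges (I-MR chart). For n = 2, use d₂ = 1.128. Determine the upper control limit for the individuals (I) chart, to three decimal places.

4512.494

X̄ = (4471 + 4450 + 4458 + 4425 + 4450 + 4466 + 4460 + 4473 + 4430 + 4455 + 4460 + 4487 + 4460) / 13 = 4457.3077
Moving ranges: 21, 8, 33, 25, 16, 6, 13, 43, 25, 5, 27, 27; M̄R̄ = 249.0000 / 12 = 20.7500
UCL = X̄ + 3·M̄R̄/d₂ = 4457.3077 + 3 × 20.7500 / 1.128 = 4512.4939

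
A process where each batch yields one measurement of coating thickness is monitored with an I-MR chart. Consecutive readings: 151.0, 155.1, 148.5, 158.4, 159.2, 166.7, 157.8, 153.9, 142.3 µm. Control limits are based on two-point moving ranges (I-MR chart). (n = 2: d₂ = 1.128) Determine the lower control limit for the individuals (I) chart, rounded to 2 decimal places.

137.05

X̄ = (151.0 + 155.1 + 148.5 + 158.4 + 159.2 + 166.7 + 157.8 + 153.9 + 142.3) / 9 = 154.7667
Moving ranges: 4.1, 6.6, 9.9, 0.8, 7.5, 8.9, 3.9, 11.6; M̄R̄ = 53.3000 / 8 = 6.6625
LCL = X̄ − 3·M̄R̄/d₂ = 154.7667 − 3 × 6.6625 / 1.128 = 137.0473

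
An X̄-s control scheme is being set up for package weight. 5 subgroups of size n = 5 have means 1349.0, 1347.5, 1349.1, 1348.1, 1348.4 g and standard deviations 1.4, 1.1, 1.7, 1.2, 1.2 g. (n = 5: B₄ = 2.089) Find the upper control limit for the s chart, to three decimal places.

s̄ = (1.4 + 1.1 + 1.7 + 1.2 + 1.2) / 5 = 1.3200
UCL_s = B₄·s̄ = 2.089 × 1.3200 = 2.7575

2.757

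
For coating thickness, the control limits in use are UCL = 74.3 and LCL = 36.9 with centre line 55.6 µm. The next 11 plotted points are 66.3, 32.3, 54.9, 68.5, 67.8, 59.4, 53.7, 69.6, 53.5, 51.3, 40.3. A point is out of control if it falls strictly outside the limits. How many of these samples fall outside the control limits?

1

Compare each point to [36.9, 74.3]: sample 2 = 32.3 < LCL.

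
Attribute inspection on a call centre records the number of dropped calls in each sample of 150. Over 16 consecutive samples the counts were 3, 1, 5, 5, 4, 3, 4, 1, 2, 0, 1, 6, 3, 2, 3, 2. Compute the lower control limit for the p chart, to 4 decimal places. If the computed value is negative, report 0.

p̄ = Σdᵢ / (k·n) = 45 / (16 × 150) = 0.01875
LCL = p̄ − 3·√(p̄(1−p̄)/n) = 0.01875 − 3 × 0.01108 = -0.01448 → 0 (negative, so LCL = 0)

0.0000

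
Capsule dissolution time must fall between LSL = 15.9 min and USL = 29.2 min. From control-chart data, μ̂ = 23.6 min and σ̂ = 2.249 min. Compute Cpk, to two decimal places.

0.83

Cpu = (USL − μ̂) / (3σ̂) = (29.2 − 23.6) / (3 × 2.249) = 0.8300; Cpl = (μ̂ − LSL) / (3σ̂) = (23.6 − 15.9) / (3 × 2.249) = 1.1412; Cpk = min(Cpu, Cpl) = 0.8300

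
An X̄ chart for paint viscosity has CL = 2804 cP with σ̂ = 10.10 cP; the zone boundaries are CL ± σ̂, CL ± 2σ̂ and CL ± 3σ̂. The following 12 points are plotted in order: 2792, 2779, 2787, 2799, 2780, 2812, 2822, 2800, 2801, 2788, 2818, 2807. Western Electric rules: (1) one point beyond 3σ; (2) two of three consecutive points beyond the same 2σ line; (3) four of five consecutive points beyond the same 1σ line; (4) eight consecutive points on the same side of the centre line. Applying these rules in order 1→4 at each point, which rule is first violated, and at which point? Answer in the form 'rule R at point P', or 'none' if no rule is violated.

Zone of each point (C = within 1σ̂, B = 1σ̂–2σ̂, A = 2σ̂–3σ̂, * = beyond 3σ̂; sign = side of CL): 1:-B, 2:-A, 3:-B, 4:-C, 5:-A, 6:+C, 7:+B, 8:-C, 9:-C, 10:-B, 11:+B, 12:+C
Rule 3 (four of five consecutive points beyond the same 1σ limit) is satisfied at point 5.

rule 3 at point 5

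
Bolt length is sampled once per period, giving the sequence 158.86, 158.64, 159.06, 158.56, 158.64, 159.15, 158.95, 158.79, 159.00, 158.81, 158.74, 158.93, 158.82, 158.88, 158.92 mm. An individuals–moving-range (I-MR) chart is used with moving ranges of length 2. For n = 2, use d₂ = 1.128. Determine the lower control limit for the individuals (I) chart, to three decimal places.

X̄ = (158.86 + 158.64 + 159.06 + 158.56 + 158.64 + 159.15 + 158.95 + 158.79 + 159.00 + 158.81 + 158.74 + 158.93 + 158.82 + 158.88 + 158.92) / 15 = 158.8500
Moving ranges: 0.22, 0.42, 0.50, 0.08, 0.51, 0.20, 0.16, 0.21, 0.19, 0.07, 0.19, 0.11, 0.06, 0.04; M̄R̄ = 2.9600 / 14 = 0.2114
LCL = X̄ − 3·M̄R̄/d₂ = 158.8500 − 3 × 0.2114 / 1.128 = 158.2877

158.288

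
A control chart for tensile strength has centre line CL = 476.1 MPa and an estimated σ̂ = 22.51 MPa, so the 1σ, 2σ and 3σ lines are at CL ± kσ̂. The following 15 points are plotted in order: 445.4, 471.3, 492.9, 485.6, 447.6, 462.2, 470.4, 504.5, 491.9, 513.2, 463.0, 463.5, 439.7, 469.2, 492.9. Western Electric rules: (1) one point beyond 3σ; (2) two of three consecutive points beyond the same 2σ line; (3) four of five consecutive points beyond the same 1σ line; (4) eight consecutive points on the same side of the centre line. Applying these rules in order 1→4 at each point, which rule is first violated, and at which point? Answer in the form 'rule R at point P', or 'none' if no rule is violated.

Zone of each point (C = within 1σ̂, B = 1σ̂–2σ̂, A = 2σ̂–3σ̂, * = beyond 3σ̂; sign = side of CL): 1:-B, 2:-C, 3:+C, 4:+C, 5:-B, 6:-C, 7:-C, 8:+B, 9:+C, 10:+B, 11:-C, 12:-C, 13:-B, 14:-C, 15:+C
No rule fires across all 15 points.

none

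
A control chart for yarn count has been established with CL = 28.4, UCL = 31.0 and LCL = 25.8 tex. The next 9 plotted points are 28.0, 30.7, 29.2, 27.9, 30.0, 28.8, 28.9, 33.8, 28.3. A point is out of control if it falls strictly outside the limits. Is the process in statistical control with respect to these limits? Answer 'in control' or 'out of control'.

out of control

Compare each point to [25.8, 31.0]: sample 8 = 33.8 > UCL.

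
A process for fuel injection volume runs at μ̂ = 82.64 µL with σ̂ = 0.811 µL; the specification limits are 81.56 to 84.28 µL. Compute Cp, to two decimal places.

Cp = (USL − LSL) / (6σ̂) = (84.28 − 81.56) / (6 × 0.811) = 2.7200 / 4.8660 = 0.5590

0.56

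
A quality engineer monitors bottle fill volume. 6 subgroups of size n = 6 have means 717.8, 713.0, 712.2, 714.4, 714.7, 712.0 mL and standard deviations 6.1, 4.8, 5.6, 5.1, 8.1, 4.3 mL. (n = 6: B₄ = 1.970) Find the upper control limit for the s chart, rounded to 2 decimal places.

11.16

s̄ = (6.1 + 4.8 + 5.6 + 5.1 + 8.1 + 4.3) / 6 = 5.6667
UCL_s = B₄·s̄ = 1.970 × 5.6667 = 11.1633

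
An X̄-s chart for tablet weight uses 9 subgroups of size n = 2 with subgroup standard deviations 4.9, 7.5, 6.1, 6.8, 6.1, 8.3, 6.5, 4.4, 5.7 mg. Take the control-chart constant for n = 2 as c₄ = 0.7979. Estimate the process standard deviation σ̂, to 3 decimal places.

7.840

s̄ = (4.9 + 7.5 + 6.1 + 6.8 + 6.1 + 8.3 + 6.5 + 4.4 + 5.7) / 9 = 6.2556
σ̂ = s̄ / c₄ = 6.2556 / 0.7979 = 7.8400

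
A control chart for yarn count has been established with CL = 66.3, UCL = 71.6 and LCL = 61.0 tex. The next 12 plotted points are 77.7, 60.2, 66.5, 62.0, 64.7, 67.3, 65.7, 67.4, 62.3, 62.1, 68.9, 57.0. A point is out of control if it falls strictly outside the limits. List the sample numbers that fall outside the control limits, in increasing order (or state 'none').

1, 2, 12

Compare each point to [61.0, 71.6]: sample 1 = 77.7 > UCL; sample 2 = 60.2 < LCL; sample 12 = 57.0 < LCL.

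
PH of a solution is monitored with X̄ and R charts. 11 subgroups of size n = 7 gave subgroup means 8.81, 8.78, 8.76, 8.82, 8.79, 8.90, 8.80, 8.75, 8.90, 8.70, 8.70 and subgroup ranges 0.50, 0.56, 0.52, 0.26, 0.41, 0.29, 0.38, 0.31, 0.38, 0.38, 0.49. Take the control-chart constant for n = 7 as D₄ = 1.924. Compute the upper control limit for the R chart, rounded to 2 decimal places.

R̄ = (0.50 + 0.56 + 0.52 + 0.26 + 0.41 + 0.29 + 0.38 + 0.31 + 0.38 + 0.38 + 0.49) / 11 = 4.4800 / 11 = 0.4073
UCL_R = D₄·R̄ = 1.924 × 0.4073 = 0.7836

0.78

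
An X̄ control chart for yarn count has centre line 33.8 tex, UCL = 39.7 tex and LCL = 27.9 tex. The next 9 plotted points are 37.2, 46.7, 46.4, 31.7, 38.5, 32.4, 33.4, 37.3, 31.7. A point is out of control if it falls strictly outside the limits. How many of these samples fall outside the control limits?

2

Compare each point to [27.9, 39.7]: sample 2 = 46.7 > UCL; sample 3 = 46.4 > UCL.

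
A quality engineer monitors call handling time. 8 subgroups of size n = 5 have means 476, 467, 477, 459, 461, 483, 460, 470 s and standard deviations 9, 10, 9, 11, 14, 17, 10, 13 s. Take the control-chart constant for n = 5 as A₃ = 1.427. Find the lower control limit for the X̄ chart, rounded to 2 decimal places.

X̄̄ = (476 + 467 + 477 + 459 + 461 + 483 + 460 + 470) / 8 = 469.1250
s̄ = (9 + 10 + 9 + 11 + 14 + 17 + 10 + 13) / 8 = 11.6250
LCL = X̄̄ − A₃·s̄ = 469.1250 − 1.427 × 11.6250 = 452.5361

452.54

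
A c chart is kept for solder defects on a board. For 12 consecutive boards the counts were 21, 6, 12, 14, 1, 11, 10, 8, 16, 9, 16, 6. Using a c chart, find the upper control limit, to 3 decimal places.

20.708

c̄ = (21 + 6 + 12 + 14 + 1 + 11 + 10 + 8 + 16 + 9 + 16 + 6) / 12 = 130 / 12 = 10.8333
UCL = c̄ + 3√c̄ = 10.8333 + 3 × √10.8333 = 10.8333 + 3 × 3.2914 = 20.7075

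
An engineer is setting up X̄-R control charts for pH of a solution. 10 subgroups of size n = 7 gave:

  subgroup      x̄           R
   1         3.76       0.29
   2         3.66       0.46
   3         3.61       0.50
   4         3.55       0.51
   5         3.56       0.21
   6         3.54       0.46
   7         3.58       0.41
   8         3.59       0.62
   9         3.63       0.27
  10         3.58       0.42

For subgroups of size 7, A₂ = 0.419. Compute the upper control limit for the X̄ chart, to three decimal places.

3.780

X̄̄ = (3.76 + 3.66 + 3.61 + 3.55 + 3.56 + 3.54 + 3.58 + 3.59 + 3.63 + 3.58) / 10 = 36.0600 / 10 = 3.6060
R̄ = (0.29 + 0.46 + 0.50 + 0.51 + 0.21 + 0.46 + 0.41 + 0.62 + 0.27 + 0.42) / 10 = 4.1500 / 10 = 0.4150
UCL = X̄̄ + A₂·R̄ = 3.6060 + 0.419 × 0.4150 = 3.7799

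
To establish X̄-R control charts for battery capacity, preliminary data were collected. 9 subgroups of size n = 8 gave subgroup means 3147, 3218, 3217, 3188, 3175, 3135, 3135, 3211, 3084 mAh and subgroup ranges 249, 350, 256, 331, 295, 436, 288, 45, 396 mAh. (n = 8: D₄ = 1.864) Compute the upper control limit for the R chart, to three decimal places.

548.016

R̄ = (249 + 350 + 256 + 331 + 295 + 436 + 288 + 45 + 396) / 9 = 2646.0000 / 9 = 294.0000
UCL_R = D₄·R̄ = 1.864 × 294.0000 = 548.0160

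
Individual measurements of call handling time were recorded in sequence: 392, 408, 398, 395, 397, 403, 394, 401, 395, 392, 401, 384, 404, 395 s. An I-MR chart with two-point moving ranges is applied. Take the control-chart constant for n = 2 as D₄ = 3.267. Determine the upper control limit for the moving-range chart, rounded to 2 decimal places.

Moving ranges: 16, 10, 3, 2, 6, 9, 7, 6, 3, 9, 17, 20, 9; M̄R̄ = 117.0000 / 13 = 9.0000
UCL_MR = D₄·M̄R̄ = 3.267 × 9.0000 = 29.4030

29.40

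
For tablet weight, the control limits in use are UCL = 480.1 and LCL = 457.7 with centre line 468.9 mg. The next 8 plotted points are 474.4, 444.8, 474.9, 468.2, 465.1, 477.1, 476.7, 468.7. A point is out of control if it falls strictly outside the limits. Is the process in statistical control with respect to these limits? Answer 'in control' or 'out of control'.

out of control

Compare each point to [457.7, 480.1]: sample 2 = 444.8 < LCL.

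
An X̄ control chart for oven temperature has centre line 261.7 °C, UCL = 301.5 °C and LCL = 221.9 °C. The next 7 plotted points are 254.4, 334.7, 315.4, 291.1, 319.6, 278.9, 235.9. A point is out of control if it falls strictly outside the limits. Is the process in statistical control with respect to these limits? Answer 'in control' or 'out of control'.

out of control

Compare each point to [221.9, 301.5]: sample 2 = 334.7 > UCL; sample 3 = 315.4 > UCL; sample 5 = 319.6 > UCL.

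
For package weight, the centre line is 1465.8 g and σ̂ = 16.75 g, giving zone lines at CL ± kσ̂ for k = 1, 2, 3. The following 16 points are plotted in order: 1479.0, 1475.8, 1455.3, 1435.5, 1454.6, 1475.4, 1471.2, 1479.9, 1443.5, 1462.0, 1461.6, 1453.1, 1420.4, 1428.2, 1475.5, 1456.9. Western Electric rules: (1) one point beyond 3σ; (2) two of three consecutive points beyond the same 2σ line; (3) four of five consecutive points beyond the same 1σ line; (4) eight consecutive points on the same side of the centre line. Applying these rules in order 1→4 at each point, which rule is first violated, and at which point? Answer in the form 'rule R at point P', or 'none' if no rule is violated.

Zone of each point (C = within 1σ̂, B = 1σ̂–2σ̂, A = 2σ̂–3σ̂, * = beyond 3σ̂; sign = side of CL): 1:+C, 2:+C, 3:-C, 4:-B, 5:-C, 6:+C, 7:+C, 8:+C, 9:-B, 10:-C, 11:-C, 12:-C, 13:-A, 14:-A, 15:+C, 16:-C
Rule 2 (two of three consecutive points beyond the same 2σ limit) is satisfied at point 14.

rule 2 at point 14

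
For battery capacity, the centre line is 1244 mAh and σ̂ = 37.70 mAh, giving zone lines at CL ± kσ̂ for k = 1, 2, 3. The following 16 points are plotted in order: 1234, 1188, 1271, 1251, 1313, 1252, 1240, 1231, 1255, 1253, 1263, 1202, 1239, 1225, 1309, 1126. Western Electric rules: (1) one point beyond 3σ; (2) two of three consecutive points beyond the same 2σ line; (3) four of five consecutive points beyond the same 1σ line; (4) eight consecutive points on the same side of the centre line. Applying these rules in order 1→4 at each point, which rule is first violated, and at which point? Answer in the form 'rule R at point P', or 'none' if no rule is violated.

rule 1 at point 16

Zone of each point (C = within 1σ̂, B = 1σ̂–2σ̂, A = 2σ̂–3σ̂, * = beyond 3σ̂; sign = side of CL): 1:-C, 2:-B, 3:+C, 4:+C, 5:+B, 6:+C, 7:-C, 8:-C, 9:+C, 10:+C, 11:+C, 12:-B, 13:-C, 14:-C, 15:+B, 16:-*
Rule 1 (one point beyond the 3σ limits) is satisfied at point 16.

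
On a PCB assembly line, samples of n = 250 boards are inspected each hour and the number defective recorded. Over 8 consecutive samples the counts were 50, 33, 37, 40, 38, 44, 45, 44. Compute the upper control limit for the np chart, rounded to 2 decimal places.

59.00

p̄ = Σdᵢ / (k·n) = 331 / (8 × 250) = 0.16550
UCL = np̄ + 3·√(np̄(1−p̄)) = 41.3750 + 3 × √(41.3750×0.83450) = 41.3750 + 3 × 5.8760 = 59.0030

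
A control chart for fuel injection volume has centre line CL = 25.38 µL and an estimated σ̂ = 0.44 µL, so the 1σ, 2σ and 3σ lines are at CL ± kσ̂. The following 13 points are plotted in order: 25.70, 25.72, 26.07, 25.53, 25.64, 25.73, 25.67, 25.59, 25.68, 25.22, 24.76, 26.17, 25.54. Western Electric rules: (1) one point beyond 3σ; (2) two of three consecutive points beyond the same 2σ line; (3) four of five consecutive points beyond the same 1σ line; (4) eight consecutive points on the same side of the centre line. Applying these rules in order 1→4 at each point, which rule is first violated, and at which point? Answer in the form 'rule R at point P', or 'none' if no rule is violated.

Zone of each point (C = within 1σ̂, B = 1σ̂–2σ̂, A = 2σ̂–3σ̂, * = beyond 3σ̂; sign = side of CL): 1:+C, 2:+C, 3:+B, 4:+C, 5:+C, 6:+C, 7:+C, 8:+C, 9:+C, 10:-C, 11:-B, 12:+B, 13:+C
Rule 4 (eight consecutive points on the same side of the centre line) is satisfied at point 8.

rule 4 at point 8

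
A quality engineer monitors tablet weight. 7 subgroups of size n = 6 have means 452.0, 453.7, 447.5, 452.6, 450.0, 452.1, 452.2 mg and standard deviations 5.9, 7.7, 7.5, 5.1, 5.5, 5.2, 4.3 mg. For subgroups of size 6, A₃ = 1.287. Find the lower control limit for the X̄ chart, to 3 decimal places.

X̄̄ = (452.0 + 453.7 + 447.5 + 452.6 + 450.0 + 452.1 + 452.2) / 7 = 451.4429
s̄ = (5.9 + 7.7 + 7.5 + 5.1 + 5.5 + 5.2 + 4.3) / 7 = 5.8857
LCL = X̄̄ − A₃·s̄ = 451.4429 − 1.287 × 5.8857 = 443.8679

443.868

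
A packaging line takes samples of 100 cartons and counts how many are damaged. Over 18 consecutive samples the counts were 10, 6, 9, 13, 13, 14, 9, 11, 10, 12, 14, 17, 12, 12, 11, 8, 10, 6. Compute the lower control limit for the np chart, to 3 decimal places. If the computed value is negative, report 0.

1.579

p̄ = Σdᵢ / (k·n) = 197 / (18 × 100) = 0.10944
LCL = np̄ − 3·√(np̄(1−p̄)) = 10.9444 − 3 × 3.1220 = 1.5786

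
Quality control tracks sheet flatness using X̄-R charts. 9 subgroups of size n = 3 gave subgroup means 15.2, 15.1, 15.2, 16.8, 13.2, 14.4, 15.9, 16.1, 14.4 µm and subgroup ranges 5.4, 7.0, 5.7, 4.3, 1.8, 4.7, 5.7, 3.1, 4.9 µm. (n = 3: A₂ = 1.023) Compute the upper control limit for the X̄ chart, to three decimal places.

19.987

X̄̄ = (15.2 + 15.1 + 15.2 + 16.8 + 13.2 + 14.4 + 15.9 + 16.1 + 14.4) / 9 = 136.3000 / 9 = 15.1444
R̄ = (5.4 + 7.0 + 5.7 + 4.3 + 1.8 + 4.7 + 5.7 + 3.1 + 4.9) / 9 = 42.6000 / 9 = 4.7333
UCL = X̄̄ + A₂·R̄ = 15.1444 + 1.023 × 4.7333 = 19.9866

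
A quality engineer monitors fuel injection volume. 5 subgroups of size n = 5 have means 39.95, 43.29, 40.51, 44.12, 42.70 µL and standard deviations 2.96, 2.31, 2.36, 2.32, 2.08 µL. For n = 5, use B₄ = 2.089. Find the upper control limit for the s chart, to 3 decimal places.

5.026

s̄ = (2.96 + 2.31 + 2.36 + 2.32 + 2.08) / 5 = 2.4060
UCL_s = B₄·s̄ = 2.089 × 2.4060 = 5.0261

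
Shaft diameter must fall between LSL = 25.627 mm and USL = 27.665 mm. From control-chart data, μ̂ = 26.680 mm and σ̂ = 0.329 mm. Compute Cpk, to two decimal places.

1.00

Cpu = (USL − μ̂) / (3σ̂) = (27.665 − 26.680) / (3 × 0.329) = 0.9980; Cpl = (μ̂ − LSL) / (3σ̂) = (26.680 − 25.627) / (3 × 0.329) = 1.0669; Cpk = min(Cpu, Cpl) = 0.9980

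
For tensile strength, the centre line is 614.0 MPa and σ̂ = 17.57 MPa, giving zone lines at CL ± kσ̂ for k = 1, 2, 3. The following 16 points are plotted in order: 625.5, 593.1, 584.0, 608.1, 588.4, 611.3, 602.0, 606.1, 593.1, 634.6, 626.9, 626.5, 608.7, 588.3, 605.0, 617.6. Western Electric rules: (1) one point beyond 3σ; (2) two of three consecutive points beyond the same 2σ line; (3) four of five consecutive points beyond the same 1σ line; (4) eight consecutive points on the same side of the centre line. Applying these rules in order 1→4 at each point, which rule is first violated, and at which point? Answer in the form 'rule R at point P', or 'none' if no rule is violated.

Zone of each point (C = within 1σ̂, B = 1σ̂–2σ̂, A = 2σ̂–3σ̂, * = beyond 3σ̂; sign = side of CL): 1:+C, 2:-B, 3:-B, 4:-C, 5:-B, 6:-C, 7:-C, 8:-C, 9:-B, 10:+B, 11:+C, 12:+C, 13:-C, 14:-B, 15:-C, 16:+C
Rule 4 (eight consecutive points on the same side of the centre line) is satisfied at point 9.

rule 4 at point 9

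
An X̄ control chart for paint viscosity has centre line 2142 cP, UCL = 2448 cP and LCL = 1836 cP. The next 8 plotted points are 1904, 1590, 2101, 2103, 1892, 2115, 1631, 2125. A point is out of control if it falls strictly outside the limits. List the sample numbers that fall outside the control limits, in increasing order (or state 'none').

Compare each point to [1836, 2448]: sample 2 = 1590 < LCL; sample 7 = 1631 < LCL.

2, 7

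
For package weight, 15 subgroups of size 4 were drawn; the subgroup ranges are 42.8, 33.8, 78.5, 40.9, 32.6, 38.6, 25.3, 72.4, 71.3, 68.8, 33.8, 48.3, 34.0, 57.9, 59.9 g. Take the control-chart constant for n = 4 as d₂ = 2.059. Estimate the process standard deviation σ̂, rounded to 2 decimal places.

23.92

R̄ = (42.8 + 33.8 + 78.5 + 40.9 + 32.6 + 38.6 + 25.3 + 72.4 + 71.3 + 68.8 + 33.8 + 48.3 + 34.0 + 57.9 + 59.9) / 15 = 49.2600
σ̂ = R̄ / d₂ = 49.2600 / 2.059 = 23.9242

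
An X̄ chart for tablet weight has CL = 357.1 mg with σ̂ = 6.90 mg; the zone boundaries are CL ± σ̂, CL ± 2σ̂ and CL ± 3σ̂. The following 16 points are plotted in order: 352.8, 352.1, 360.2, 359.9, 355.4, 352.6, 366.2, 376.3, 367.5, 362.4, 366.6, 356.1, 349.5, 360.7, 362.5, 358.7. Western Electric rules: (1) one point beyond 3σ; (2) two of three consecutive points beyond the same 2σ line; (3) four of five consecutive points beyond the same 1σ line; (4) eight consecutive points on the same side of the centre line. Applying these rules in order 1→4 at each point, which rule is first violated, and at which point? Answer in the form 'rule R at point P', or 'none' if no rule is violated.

rule 3 at point 11

Zone of each point (C = within 1σ̂, B = 1σ̂–2σ̂, A = 2σ̂–3σ̂, * = beyond 3σ̂; sign = side of CL): 1:-C, 2:-C, 3:+C, 4:+C, 5:-C, 6:-C, 7:+B, 8:+A, 9:+B, 10:+C, 11:+B, 12:-C, 13:-B, 14:+C, 15:+C, 16:+C
Rule 3 (four of five consecutive points beyond the same 1σ limit) is satisfied at point 11.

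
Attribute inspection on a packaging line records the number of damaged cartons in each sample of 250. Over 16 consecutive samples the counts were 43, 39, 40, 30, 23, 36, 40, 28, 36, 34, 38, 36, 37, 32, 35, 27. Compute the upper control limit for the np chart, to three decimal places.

51.010

p̄ = Σdᵢ / (k·n) = 554 / (16 × 250) = 0.13850
UCL = np̄ + 3·√(np̄(1−p̄)) = 34.6250 + 3 × √(34.6250×0.86150) = 34.6250 + 3 × 5.4616 = 51.0099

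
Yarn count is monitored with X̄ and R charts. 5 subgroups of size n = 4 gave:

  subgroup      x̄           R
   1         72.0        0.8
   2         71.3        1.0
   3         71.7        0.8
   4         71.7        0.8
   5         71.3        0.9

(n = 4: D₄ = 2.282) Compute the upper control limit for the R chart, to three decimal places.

1.963

R̄ = (0.8 + 1.0 + 0.8 + 0.8 + 0.9) / 5 = 4.3000 / 5 = 0.8600
UCL_R = D₄·R̄ = 2.282 × 0.8600 = 1.9625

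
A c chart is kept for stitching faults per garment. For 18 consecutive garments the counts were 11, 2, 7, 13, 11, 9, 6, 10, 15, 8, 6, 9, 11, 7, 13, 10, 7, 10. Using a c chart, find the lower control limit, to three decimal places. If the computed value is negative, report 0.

0.084

c̄ = (11 + 2 + 7 + 13 + 11 + 9 + 6 + 10 + 15 + 8 + 6 + 9 + 11 + 7 + 13 + 10 + 7 + 10) / 18 = 165 / 18 = 9.1667
LCL = c̄ − 3√c̄ = 9.1667 − 3 × 3.0277 = 0.0837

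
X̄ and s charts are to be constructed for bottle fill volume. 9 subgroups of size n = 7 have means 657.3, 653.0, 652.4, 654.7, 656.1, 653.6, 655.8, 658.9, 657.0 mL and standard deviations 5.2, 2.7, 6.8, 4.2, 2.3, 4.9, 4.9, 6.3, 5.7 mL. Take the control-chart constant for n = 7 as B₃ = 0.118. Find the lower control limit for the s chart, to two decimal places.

s̄ = (5.2 + 2.7 + 6.8 + 4.2 + 2.3 + 4.9 + 4.9 + 6.3 + 5.7) / 9 = 4.7778
LCL_s = B₃·s̄ = 0.118 × 4.7778 = 0.5638

0.56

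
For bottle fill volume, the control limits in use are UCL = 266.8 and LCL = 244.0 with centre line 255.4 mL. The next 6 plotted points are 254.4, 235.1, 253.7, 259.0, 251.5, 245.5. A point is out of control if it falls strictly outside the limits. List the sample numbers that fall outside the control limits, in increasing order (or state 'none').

Compare each point to [244.0, 266.8]: sample 2 = 235.1 < LCL.

2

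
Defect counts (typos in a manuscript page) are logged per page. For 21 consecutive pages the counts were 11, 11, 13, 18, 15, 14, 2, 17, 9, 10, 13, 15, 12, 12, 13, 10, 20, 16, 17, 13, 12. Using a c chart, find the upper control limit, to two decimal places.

c̄ = (11 + 11 + 13 + 18 + 15 + 14 + 2 + 17 + 9 + 10 + 13 + 15 + 12 + 12 + 13 + 10 + 20 + 16 + 17 + 13 + 12) / 21 = 273 / 21 = 13.0000
UCL = c̄ + 3√c̄ = 13.0000 + 3 × √13.0000 = 13.0000 + 3 × 3.6056 = 23.8167

23.82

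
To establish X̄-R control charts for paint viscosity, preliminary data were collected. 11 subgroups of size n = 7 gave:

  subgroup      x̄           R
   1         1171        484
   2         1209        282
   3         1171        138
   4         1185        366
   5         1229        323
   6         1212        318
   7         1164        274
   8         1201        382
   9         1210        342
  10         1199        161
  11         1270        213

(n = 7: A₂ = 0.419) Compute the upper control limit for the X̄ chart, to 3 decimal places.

X̄̄ = (1171 + 1209 + 1171 + 1185 + 1229 + 1212 + 1164 + 1201 + 1210 + 1199 + 1270) / 11 = 13221.0000 / 11 = 1201.9091
R̄ = (484 + 282 + 138 + 366 + 323 + 318 + 274 + 382 + 342 + 161 + 213) / 11 = 3283.0000 / 11 = 298.4545
UCL = X̄̄ + A₂·R̄ = 1201.9091 + 0.419 × 298.4545 = 1326.9615

1326.962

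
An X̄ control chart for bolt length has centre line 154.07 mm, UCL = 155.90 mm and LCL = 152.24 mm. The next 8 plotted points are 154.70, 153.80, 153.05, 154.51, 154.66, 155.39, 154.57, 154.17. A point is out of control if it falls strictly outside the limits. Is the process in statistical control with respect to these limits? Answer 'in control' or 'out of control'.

in control

All 8 points lie within [152.24, 155.90].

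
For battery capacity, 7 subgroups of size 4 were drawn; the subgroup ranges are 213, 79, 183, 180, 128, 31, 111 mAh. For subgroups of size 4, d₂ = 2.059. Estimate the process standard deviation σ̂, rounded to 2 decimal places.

64.18

R̄ = (213 + 79 + 183 + 180 + 128 + 31 + 111) / 7 = 132.1429
σ̂ = R̄ / d₂ = 132.1429 / 2.059 = 64.1782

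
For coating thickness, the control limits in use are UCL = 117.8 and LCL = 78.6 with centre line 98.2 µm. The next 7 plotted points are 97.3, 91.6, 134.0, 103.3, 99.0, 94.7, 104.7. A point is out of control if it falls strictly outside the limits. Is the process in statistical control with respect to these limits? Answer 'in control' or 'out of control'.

out of control

Compare each point to [78.6, 117.8]: sample 3 = 134.0 > UCL.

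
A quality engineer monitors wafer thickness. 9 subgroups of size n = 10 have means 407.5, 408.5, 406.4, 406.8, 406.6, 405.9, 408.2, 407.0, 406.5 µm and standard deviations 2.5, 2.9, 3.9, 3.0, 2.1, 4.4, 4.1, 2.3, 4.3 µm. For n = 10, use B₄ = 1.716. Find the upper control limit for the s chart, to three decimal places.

5.625

s̄ = (2.5 + 2.9 + 3.9 + 3.0 + 2.1 + 4.4 + 4.1 + 2.3 + 4.3) / 9 = 3.2778
UCL_s = B₄·s̄ = 1.716 × 3.2778 = 5.6247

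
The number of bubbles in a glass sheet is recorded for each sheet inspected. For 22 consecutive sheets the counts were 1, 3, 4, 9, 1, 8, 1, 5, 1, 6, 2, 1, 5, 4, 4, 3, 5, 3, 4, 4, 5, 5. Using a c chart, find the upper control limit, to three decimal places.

c̄ = (1 + 3 + 4 + 9 + 1 + 8 + 1 + 5 + 1 + 6 + 2 + 1 + 5 + 4 + 4 + 3 + 5 + 3 + 4 + 4 + 5 + 5) / 22 = 84 / 22 = 3.8182
UCL = c̄ + 3√c̄ = 3.8182 + 3 × √3.8182 = 3.8182 + 3 × 1.9540 = 9.6802

9.680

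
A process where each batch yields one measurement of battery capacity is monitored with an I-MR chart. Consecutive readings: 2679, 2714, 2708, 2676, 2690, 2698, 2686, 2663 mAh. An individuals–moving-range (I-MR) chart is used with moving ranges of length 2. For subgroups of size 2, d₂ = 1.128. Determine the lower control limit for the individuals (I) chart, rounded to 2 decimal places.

2639.86

X̄ = (2679 + 2714 + 2708 + 2676 + 2690 + 2698 + 2686 + 2663) / 8 = 2689.2500
Moving ranges: 35, 6, 32, 14, 8, 12, 23; M̄R̄ = 130.0000 / 7 = 18.5714
LCL = X̄ − 3·M̄R̄/d₂ = 2689.2500 − 3 × 18.5714 / 1.128 = 2639.8579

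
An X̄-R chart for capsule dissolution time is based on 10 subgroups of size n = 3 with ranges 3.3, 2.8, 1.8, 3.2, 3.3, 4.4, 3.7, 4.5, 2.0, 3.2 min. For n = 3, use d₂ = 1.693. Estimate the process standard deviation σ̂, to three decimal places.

1.902

R̄ = (3.3 + 2.8 + 1.8 + 3.2 + 3.3 + 4.4 + 3.7 + 4.5 + 2.0 + 3.2) / 10 = 3.2200
σ̂ = R̄ / d₂ = 3.2200 / 1.693 = 1.9019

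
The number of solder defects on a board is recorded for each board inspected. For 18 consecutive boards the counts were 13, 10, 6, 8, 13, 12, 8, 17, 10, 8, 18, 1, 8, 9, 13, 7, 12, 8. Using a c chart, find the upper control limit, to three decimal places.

19.569

c̄ = (13 + 10 + 6 + 8 + 13 + 12 + 8 + 17 + 10 + 8 + 18 + 1 + 8 + 9 + 13 + 7 + 12 + 8) / 18 = 181 / 18 = 10.0556
UCL = c̄ + 3√c̄ = 10.0556 + 3 × √10.0556 = 10.0556 + 3 × 3.1710 = 19.5687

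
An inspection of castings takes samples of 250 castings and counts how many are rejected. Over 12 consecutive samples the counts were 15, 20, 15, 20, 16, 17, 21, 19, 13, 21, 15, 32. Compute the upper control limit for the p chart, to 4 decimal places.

0.1245

p̄ = Σdᵢ / (k·n) = 224 / (12 × 250) = 0.07467
UCL = p̄ + 3·√(p̄(1−p̄)/n) = 0.07467 + 3 × √(0.07467×0.92533/250) = 0.07467 + 3 × 0.01662 = 0.12454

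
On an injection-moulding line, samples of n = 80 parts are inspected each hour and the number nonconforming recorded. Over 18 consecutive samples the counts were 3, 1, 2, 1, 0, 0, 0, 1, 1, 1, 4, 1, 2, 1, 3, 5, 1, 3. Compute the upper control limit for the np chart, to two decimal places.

5.50

p̄ = Σdᵢ / (k·n) = 30 / (18 × 80) = 0.02083
UCL = np̄ + 3·√(np̄(1−p̄)) = 1.6667 + 3 × √(1.6667×0.97917) = 1.6667 + 3 × 1.2775 = 5.4991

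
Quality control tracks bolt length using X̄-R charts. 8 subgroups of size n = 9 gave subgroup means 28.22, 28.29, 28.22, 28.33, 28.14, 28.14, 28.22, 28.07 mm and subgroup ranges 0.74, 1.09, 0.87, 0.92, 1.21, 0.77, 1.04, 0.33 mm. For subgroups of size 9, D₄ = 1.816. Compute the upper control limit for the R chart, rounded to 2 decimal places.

1.58

R̄ = (0.74 + 1.09 + 0.87 + 0.92 + 1.21 + 0.77 + 1.04 + 0.33) / 8 = 6.9700 / 8 = 0.8712
UCL_R = D₄·R̄ = 1.816 × 0.8712 = 1.5822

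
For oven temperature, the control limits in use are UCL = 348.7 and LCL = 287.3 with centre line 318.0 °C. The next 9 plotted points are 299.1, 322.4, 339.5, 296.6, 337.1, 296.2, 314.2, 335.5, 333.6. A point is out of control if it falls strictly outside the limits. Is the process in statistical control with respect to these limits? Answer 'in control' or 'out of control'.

in control

All 9 points lie within [287.3, 348.7].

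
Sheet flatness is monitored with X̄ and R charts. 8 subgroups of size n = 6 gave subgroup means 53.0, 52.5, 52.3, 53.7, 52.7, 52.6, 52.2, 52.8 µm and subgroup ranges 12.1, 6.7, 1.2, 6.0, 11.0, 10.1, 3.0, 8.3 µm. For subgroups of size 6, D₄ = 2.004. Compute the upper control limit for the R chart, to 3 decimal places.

14.629

R̄ = (12.1 + 6.7 + 1.2 + 6.0 + 11.0 + 10.1 + 3.0 + 8.3) / 8 = 58.4000 / 8 = 7.3000
UCL_R = D₄·R̄ = 2.004 × 7.3000 = 14.6292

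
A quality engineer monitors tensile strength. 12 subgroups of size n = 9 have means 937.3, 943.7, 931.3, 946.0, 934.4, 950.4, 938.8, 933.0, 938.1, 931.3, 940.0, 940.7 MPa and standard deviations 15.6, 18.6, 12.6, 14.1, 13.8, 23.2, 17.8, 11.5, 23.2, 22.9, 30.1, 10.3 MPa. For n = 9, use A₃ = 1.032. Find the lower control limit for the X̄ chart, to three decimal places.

920.372

X̄̄ = (937.3 + 943.7 + 931.3 + 946.0 + 934.4 + 950.4 + 938.8 + 933.0 + 938.1 + 931.3 + 940.0 + 940.7) / 12 = 938.7500
s̄ = (15.6 + 18.6 + 12.6 + 14.1 + 13.8 + 23.2 + 17.8 + 11.5 + 23.2 + 22.9 + 30.1 + 10.3) / 12 = 17.8083
LCL = X̄̄ − A₃·s̄ = 938.7500 − 1.032 × 17.8083 = 920.3718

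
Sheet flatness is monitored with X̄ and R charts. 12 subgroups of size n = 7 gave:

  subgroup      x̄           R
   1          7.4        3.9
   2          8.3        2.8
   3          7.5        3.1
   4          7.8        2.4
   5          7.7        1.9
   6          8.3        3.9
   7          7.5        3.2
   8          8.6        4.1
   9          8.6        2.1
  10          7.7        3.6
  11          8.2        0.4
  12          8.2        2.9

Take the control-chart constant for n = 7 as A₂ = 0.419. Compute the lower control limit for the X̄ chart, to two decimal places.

6.79

X̄̄ = (7.4 + 8.3 + 7.5 + 7.8 + 7.7 + 8.3 + 7.5 + 8.6 + 8.6 + 7.7 + 8.2 + 8.2) / 12 = 95.8000 / 12 = 7.9833
R̄ = (3.9 + 2.8 + 3.1 + 2.4 + 1.9 + 3.9 + 3.2 + 4.1 + 2.1 + 3.6 + 0.4 + 2.9) / 12 = 34.3000 / 12 = 2.8583
LCL = X̄̄ − A₂·R̄ = 7.9833 − 0.419 × 2.8583 = 6.7857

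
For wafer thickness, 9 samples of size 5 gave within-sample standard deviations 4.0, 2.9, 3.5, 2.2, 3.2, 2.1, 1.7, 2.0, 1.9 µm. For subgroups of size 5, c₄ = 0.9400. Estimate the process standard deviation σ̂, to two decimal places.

2.78

s̄ = (4.0 + 2.9 + 3.5 + 2.2 + 3.2 + 2.1 + 1.7 + 2.0 + 1.9) / 9 = 2.6111
σ̂ = s̄ / c₄ = 2.6111 / 0.9400 = 2.7778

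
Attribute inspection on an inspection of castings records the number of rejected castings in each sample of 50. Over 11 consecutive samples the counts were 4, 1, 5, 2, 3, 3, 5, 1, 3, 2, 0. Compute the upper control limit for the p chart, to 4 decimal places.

p̄ = Σdᵢ / (k·n) = 29 / (11 × 50) = 0.05273
UCL = p̄ + 3·√(p̄(1−p̄)/n) = 0.05273 + 3 × √(0.05273×0.94727/50) = 0.05273 + 3 × 0.03161 = 0.14755

0.1475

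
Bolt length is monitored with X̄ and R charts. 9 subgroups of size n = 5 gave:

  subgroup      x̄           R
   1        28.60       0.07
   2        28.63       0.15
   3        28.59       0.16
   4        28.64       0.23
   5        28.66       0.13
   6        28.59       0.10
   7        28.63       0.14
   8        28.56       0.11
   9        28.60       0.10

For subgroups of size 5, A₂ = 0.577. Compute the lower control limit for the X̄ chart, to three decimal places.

X̄̄ = (28.60 + 28.63 + 28.59 + 28.64 + 28.66 + 28.59 + 28.63 + 28.56 + 28.60) / 9 = 257.5000 / 9 = 28.6111
R̄ = (0.07 + 0.15 + 0.16 + 0.23 + 0.13 + 0.10 + 0.14 + 0.11 + 0.10) / 9 = 1.1900 / 9 = 0.1322
LCL = X̄̄ − A₂·R̄ = 28.6111 − 0.577 × 0.1322 = 28.5348

28.535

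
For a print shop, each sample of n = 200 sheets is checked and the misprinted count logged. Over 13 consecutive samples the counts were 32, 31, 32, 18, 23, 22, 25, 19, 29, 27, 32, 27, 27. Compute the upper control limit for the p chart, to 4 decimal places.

p̄ = Σdᵢ / (k·n) = 344 / (13 × 200) = 0.13231
UCL = p̄ + 3·√(p̄(1−p̄)/n) = 0.13231 + 3 × √(0.13231×0.86769/200) = 0.13231 + 3 × 0.02396 = 0.20418

0.2042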